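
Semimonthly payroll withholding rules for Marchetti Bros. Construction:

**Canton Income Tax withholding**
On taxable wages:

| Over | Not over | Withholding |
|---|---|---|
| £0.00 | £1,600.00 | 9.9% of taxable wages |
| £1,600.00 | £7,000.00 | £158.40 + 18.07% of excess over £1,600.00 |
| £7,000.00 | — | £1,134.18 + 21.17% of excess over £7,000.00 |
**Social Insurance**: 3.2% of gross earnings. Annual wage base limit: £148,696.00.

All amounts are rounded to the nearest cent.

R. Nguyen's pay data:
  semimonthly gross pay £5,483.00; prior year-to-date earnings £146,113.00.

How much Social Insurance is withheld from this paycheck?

£82.66

Social Insurance: cap £148,696.00 − YTD £146,113.00 = £2,583.00 subject; 3.2% × £2,583.00 = £82.66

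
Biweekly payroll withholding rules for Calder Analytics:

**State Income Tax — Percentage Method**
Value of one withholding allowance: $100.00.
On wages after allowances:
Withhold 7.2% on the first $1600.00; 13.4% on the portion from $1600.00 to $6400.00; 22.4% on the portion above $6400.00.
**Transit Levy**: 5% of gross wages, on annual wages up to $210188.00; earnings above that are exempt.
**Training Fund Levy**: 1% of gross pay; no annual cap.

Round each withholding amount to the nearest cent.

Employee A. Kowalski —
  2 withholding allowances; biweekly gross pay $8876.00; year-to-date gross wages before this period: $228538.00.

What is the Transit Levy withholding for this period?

Transit Levy: YTD $228538.00 ≥ cap $210188.00 → $0.00

$0.00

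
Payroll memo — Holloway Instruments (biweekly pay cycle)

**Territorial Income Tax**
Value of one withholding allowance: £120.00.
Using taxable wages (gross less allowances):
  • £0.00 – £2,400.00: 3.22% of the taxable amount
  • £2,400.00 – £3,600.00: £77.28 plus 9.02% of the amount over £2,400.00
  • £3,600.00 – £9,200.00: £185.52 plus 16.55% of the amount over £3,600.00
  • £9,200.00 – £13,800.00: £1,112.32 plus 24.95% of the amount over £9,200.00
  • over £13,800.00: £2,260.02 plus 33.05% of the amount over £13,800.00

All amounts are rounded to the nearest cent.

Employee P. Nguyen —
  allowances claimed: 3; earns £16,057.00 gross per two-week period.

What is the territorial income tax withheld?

Territorial Income Tax: taxable = £16,057.00 − 3×£120.00 = £15,697.00
  £2,260.02 + 33.05% × (£15,697.00 − £13,800.00) = £2,260.02 + 33.05% × £1,897.00 = £2,886.98

£2,886.98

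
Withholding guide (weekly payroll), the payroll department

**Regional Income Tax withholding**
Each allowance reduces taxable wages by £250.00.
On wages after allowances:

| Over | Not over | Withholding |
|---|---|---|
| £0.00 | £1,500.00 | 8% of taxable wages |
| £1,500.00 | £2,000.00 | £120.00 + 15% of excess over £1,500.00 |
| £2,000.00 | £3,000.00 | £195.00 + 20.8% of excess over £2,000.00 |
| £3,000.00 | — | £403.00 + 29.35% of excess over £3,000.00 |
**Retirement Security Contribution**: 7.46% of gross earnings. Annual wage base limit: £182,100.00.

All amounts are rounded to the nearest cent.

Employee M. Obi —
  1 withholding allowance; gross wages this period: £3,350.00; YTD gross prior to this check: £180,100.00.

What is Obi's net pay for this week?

Regional Income Tax: taxable = £3,350.00 − 1×£250.00 = £3,100.00
  £403.00 + 29.35% × (£3,100.00 − £3,000.00) = £403.00 + 29.35% × £100.00 = £432.35
Retirement Security Contribution: cap £182,100.00 − YTD £180,100.00 = £2,000.00 subject; 7.46% × £2,000.00 = £149.20
Total withheld: £432.35 + £149.20 = £581.55
Net pay: £3,350.00 − £581.55 = £2,768.45

£2,768.45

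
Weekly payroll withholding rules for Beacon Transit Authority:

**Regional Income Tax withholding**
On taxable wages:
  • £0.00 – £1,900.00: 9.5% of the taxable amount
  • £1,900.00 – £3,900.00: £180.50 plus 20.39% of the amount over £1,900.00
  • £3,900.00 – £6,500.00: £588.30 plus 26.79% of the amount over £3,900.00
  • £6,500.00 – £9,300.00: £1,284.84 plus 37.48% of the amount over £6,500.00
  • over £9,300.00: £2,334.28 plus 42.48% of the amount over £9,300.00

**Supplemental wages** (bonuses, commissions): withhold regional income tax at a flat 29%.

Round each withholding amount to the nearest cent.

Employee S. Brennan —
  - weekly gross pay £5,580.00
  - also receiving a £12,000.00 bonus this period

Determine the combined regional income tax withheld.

£4,518.37

Regional Income Tax: taxable = £5,580.00
  £588.30 + 26.79% × (£5,580.00 − £3,900.00) = £588.30 + 26.79% × £1,680.00 = £1,038.37
Supplemental (29% flat on bonus): 29% × £12,000.00 = £3,480.00
Total regional income tax: £1,038.37 + £3,480.00 = £4,518.37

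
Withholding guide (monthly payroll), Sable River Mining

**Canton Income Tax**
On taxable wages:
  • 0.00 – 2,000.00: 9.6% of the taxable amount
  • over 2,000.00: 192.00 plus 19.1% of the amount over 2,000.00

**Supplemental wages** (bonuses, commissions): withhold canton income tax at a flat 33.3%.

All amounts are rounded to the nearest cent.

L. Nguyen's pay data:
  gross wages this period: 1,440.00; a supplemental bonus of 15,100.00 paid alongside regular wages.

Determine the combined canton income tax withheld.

Canton Income Tax: taxable = 1,440.00
  9.6% × 1,440.00 = 138.24
Supplemental (33.3% flat on bonus): 33.3% × 15,100.00 = 5,028.30
Total canton income tax: 138.24 + 5,028.30 = 5,166.54

5,166.54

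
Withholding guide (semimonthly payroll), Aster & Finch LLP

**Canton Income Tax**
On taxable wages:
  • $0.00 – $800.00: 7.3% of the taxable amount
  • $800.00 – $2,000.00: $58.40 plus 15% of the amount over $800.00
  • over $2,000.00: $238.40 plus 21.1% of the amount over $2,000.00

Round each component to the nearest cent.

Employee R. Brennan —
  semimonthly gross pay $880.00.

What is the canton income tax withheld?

$70.40

Canton Income Tax: taxable = $880.00
  $58.40 + 15% × ($880.00 − $800.00) = $58.40 + 15% × $80.00 = $70.40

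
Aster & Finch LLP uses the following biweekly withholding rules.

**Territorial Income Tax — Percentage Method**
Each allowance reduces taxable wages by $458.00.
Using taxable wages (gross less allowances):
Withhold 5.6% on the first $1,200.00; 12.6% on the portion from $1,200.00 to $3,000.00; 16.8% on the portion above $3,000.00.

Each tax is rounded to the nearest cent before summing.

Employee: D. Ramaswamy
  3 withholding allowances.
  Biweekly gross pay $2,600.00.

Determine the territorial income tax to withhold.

Territorial Income Tax: taxable = $2,600.00 − 3×$458.00 = $1,226.00
  $67.20 + 12.6% × ($1,226.00 − $1,200.00) = $67.20 + 12.6% × $26.00 = $70.48

$70.48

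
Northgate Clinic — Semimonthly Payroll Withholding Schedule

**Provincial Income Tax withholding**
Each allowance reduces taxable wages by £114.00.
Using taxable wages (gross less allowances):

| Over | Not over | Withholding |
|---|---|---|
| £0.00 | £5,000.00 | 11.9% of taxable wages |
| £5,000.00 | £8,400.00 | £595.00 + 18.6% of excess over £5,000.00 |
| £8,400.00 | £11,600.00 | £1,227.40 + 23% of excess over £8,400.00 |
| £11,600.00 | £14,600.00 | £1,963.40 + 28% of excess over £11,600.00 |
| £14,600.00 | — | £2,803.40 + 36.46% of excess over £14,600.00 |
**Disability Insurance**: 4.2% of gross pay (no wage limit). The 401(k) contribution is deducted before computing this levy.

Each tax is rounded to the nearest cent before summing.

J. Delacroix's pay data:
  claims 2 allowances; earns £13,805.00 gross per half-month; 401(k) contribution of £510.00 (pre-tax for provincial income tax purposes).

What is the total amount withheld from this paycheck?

£2,932.55

Provincial Income Tax: taxable = £13,805.00 − £510.00 − 2×£114.00 = £13,067.00
  £1,963.40 + 28% × (£13,067.00 − £11,600.00) = £1,963.40 + 28% × £1,467.00 = £2,374.16
Disability Insurance: 4.2% × £13,295.00 = £558.39
Total: £2,374.16 + £558.39 = £2,932.55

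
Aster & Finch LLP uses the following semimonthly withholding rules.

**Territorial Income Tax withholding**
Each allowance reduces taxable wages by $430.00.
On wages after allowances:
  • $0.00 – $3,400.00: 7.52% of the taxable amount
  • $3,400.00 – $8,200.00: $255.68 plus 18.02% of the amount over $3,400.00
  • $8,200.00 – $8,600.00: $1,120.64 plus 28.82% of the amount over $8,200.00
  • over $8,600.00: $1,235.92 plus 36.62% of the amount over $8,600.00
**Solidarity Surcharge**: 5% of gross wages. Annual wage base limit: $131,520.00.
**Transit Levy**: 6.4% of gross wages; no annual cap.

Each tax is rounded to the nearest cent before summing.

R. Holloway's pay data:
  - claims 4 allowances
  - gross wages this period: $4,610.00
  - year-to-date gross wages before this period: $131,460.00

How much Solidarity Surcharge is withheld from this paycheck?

$3.00

Solidarity Surcharge: cap $131,520.00 − YTD $131,460.00 = $60.00 subject; 5% × $60.00 = $3.00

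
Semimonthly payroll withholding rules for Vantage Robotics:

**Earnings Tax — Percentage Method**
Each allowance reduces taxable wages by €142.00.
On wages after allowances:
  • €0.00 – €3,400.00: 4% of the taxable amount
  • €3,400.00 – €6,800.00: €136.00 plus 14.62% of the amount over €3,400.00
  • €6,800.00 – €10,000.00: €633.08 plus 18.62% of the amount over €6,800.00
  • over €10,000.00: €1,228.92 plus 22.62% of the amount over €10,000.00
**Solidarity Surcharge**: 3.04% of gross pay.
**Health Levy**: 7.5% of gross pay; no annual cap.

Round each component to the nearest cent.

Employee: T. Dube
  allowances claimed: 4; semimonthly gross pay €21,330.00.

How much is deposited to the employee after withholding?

Earnings Tax: taxable = €21,330.00 − 4×€142.00 = €20,762.00
  €1,228.92 + 22.62% × (€20,762.00 − €10,000.00) = €1,228.92 + 22.62% × €10,762.00 = €3,663.28
Solidarity Surcharge: 3.04% × €21,330.00 = €648.43
Health Levy: 7.5% × €21,330.00 = €1,599.75
Total withheld: €3,663.28 + €648.43 + €1,599.75 = €5,911.46
Net pay: €21,330.00 − €5,911.46 = €15,418.54

€15,418.54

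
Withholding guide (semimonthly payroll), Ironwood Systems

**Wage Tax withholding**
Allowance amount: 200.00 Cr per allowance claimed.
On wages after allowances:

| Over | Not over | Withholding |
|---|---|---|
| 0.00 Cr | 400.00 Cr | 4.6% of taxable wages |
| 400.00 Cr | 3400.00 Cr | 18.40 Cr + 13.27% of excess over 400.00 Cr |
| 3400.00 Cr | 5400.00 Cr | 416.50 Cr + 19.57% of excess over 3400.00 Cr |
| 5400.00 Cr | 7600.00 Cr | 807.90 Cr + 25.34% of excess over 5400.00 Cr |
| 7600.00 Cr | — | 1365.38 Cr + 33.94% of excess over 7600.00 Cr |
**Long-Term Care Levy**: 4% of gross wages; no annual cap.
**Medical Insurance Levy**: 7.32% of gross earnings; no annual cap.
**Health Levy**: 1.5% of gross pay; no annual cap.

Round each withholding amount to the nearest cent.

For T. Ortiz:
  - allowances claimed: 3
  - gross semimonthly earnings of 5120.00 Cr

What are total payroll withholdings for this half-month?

Wage Tax: taxable = 5120.00 Cr − 3×200.00 Cr = 4520.00 Cr
  416.50 Cr + 19.57% × (4520.00 Cr − 3400.00 Cr) = 416.50 Cr + 19.57% × 1120.00 Cr = 635.68 Cr
Long-Term Care Levy: 4% × 5120.00 Cr = 204.80 Cr
Medical Insurance Levy: 7.32% × 5120.00 Cr = 374.78 Cr
Health Levy: 1.5% × 5120.00 Cr = 76.80 Cr
Total: 635.68 Cr + 204.80 Cr + 374.78 Cr + 76.80 Cr = 1292.06 Cr

1292.06 Cr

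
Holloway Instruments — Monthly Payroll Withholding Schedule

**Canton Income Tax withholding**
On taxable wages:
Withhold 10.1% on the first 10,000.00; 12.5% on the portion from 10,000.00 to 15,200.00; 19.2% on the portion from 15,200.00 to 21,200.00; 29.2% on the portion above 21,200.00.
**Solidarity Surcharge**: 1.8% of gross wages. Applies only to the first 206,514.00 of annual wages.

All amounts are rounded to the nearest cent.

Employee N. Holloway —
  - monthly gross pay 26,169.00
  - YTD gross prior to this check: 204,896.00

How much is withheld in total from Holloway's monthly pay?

Canton Income Tax: taxable = 26,169.00
  2,812.00 + 29.2% × (26,169.00 − 21,200.00) = 2,812.00 + 29.2% × 4,969.00 = 4,262.95
Solidarity Surcharge: cap 206,514.00 − YTD 204,896.00 = 1,618.00 subject; 1.8% × 1,618.00 = 29.12
Total: 4,262.95 + 29.12 = 4,292.07

4,292.07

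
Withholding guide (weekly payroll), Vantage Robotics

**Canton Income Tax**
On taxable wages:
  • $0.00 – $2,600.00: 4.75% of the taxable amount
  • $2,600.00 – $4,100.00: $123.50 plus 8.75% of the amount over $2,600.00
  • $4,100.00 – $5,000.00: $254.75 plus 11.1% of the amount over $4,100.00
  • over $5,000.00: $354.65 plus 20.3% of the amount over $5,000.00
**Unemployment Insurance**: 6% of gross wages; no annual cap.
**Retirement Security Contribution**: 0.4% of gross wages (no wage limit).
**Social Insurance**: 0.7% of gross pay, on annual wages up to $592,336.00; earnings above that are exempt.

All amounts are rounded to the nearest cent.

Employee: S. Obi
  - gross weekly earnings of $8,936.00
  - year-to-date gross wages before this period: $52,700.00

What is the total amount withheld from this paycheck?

Canton Income Tax: taxable = $8,936.00
  $354.65 + 20.3% × ($8,936.00 − $5,000.00) = $354.65 + 20.3% × $3,936.00 = $1,153.66
Unemployment Insurance: 6% × $8,936.00 = $536.16
Retirement Security Contribution: 0.4% × $8,936.00 = $35.74
Social Insurance: 0.7% × $8,936.00 = $62.55
Total: $1,153.66 + $536.16 + $35.74 + $62.55 = $1,788.11

$1,788.11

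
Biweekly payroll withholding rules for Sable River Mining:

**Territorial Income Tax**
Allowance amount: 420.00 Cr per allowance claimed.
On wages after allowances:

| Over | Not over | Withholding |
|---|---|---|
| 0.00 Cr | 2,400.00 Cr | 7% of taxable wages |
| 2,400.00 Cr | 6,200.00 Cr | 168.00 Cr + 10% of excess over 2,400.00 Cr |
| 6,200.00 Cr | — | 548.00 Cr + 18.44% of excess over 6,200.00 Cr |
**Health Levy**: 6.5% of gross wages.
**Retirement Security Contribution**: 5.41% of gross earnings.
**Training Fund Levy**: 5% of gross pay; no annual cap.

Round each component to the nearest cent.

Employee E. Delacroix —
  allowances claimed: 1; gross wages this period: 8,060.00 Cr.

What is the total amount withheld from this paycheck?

Territorial Income Tax: taxable = 8,060.00 Cr − 1×420.00 Cr = 7,640.00 Cr
  548.00 Cr + 18.44% × (7,640.00 Cr − 6,200.00 Cr) = 548.00 Cr + 18.44% × 1,440.00 Cr = 813.54 Cr
Health Levy: 6.5% × 8,060.00 Cr = 523.90 Cr
Retirement Security Contribution: 5.41% × 8,060.00 Cr = 436.05 Cr
Training Fund Levy: 5% × 8,060.00 Cr = 403.00 Cr
Total: 813.54 Cr + 523.90 Cr + 436.05 Cr + 403.00 Cr = 2,176.49 Cr

2,176.49 Cr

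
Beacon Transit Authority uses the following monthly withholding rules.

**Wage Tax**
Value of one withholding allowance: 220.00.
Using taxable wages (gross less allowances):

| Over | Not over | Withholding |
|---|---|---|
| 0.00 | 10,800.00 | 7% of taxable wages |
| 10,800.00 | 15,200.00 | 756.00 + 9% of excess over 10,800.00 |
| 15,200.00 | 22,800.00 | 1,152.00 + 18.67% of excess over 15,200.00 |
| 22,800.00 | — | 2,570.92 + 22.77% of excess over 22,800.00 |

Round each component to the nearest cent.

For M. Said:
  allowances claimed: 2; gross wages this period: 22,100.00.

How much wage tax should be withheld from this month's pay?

Wage Tax: taxable = 22,100.00 − 2×220.00 = 21,660.00
  1,152.00 + 18.67% × (21,660.00 − 15,200.00) = 1,152.00 + 18.67% × 6,460.00 = 2,358.08

2,358.08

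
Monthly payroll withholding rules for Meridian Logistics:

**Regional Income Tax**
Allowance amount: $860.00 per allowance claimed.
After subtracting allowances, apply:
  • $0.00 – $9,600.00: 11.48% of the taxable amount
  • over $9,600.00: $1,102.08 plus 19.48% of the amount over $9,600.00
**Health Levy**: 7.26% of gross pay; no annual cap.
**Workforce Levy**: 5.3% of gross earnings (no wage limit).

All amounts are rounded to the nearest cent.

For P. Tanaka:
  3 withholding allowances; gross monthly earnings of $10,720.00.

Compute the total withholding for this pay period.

$2,280.90

Regional Income Tax: taxable = $10,720.00 − 3×$860.00 = $8,140.00
  11.48% × $8,140.00 = $934.47
Health Levy: 7.26% × $10,720.00 = $778.27
Workforce Levy: 5.3% × $10,720.00 = $568.16
Total: $934.47 + $778.27 + $568.16 = $2,280.90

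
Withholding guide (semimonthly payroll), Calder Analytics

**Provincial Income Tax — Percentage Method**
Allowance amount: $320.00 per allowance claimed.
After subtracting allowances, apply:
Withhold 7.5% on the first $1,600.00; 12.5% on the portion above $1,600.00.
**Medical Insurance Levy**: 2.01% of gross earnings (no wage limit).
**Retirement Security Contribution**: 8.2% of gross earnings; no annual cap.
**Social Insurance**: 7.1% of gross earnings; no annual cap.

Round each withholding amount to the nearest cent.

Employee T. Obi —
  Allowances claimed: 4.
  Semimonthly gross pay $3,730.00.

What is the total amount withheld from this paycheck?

$871.91

Provincial Income Tax: taxable = $3,730.00 − 4×$320.00 = $2,450.00
  $120.00 + 12.5% × ($2,450.00 − $1,600.00) = $120.00 + 12.5% × $850.00 = $226.25
Medical Insurance Levy: 2.01% × $3,730.00 = $74.97
Retirement Security Contribution: 8.2% × $3,730.00 = $305.86
Social Insurance: 7.1% × $3,730.00 = $264.83
Total: $226.25 + $74.97 + $305.86 + $264.83 = $871.91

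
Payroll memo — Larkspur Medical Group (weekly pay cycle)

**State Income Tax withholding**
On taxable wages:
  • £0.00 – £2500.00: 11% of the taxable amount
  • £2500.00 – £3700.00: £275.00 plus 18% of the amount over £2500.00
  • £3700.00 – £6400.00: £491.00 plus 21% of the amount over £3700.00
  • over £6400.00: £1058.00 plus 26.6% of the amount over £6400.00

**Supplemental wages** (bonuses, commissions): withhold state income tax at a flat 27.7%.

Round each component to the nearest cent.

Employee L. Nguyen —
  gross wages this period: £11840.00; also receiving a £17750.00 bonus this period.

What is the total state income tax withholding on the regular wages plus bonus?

£7421.79

State Income Tax: taxable = £11840.00
  £1058.00 + 26.6% × (£11840.00 − £6400.00) = £1058.00 + 26.6% × £5440.00 = £2505.04
Supplemental (27.7% flat on bonus): 27.7% × £17750.00 = £4916.75
Total state income tax: £2505.04 + £4916.75 = £7421.79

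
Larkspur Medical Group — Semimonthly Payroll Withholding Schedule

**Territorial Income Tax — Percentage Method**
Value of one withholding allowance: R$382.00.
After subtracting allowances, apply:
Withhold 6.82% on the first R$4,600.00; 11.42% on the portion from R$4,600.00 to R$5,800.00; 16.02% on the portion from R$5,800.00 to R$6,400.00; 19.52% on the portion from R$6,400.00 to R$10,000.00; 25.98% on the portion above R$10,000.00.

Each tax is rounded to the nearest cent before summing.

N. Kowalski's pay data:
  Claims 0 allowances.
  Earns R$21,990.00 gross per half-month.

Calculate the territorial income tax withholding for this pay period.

R$4,364.60

Territorial Income Tax: taxable = R$21,990.00
  R$1,249.60 + 25.98% × (R$21,990.00 − R$10,000.00) = R$1,249.60 + 25.98% × R$11,990.00 = R$4,364.60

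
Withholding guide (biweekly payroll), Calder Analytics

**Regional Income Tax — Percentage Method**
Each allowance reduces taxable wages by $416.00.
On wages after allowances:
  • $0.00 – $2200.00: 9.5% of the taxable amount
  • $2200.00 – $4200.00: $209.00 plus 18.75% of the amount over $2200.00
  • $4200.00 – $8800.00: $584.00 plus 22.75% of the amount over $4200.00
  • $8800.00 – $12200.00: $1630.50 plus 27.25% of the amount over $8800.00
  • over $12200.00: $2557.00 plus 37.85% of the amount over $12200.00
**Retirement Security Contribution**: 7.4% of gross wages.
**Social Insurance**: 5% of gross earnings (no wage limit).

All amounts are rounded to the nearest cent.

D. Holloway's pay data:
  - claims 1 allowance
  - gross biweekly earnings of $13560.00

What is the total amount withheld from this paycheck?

Regional Income Tax: taxable = $13560.00 − 1×$416.00 = $13144.00
  $2557.00 + 37.85% × ($13144.00 − $12200.00) = $2557.00 + 37.85% × $944.00 = $2914.30
Retirement Security Contribution: 7.4% × $13560.00 = $1003.44
Social Insurance: 5% × $13560.00 = $678.00
Total: $2914.30 + $1003.44 + $678.00 = $4595.74

$4595.74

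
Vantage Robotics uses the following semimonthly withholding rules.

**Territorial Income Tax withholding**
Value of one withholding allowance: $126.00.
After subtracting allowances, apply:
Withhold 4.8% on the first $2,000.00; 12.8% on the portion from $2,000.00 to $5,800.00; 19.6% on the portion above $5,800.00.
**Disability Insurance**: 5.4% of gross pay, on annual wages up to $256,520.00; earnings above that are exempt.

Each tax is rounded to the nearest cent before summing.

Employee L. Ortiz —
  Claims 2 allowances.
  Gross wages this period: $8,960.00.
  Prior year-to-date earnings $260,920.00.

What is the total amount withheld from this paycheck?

Territorial Income Tax: taxable = $8,960.00 − 2×$126.00 = $8,708.00
  $582.40 + 19.6% × ($8,708.00 − $5,800.00) = $582.40 + 19.6% × $2,908.00 = $1,152.37
Disability Insurance: YTD $260,920.00 ≥ cap $256,520.00 → $0.00
Total: $1,152.37 + $0.00 = $1,152.37

$1,152.37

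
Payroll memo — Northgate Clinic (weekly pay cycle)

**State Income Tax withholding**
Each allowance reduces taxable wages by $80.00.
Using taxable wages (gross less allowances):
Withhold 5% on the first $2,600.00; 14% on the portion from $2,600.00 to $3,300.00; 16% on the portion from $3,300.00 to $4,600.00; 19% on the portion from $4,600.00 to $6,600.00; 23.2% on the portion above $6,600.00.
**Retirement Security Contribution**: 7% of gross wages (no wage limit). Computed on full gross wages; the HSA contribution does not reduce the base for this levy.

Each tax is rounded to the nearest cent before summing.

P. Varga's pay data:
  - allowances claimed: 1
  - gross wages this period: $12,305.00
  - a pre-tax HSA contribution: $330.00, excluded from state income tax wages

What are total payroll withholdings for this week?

$2,905.79

State Income Tax: taxable = $12,305.00 − $330.00 − 1×$80.00 = $11,895.00
  $816.00 + 23.2% × ($11,895.00 − $6,600.00) = $816.00 + 23.2% × $5,295.00 = $2,044.44
Retirement Security Contribution: 7% × $12,305.00 = $861.35
Total: $2,044.44 + $861.35 = $2,905.79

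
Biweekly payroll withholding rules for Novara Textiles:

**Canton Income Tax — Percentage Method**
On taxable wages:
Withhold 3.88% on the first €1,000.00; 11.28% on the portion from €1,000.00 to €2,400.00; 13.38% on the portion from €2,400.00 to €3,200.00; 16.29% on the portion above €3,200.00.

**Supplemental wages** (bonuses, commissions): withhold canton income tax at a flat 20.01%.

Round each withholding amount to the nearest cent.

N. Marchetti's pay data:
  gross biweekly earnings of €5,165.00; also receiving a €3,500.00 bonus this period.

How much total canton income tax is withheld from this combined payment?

€1,324.21

Canton Income Tax: taxable = €5,165.00
  €303.76 + 16.29% × (€5,165.00 − €3,200.00) = €303.76 + 16.29% × €1,965.00 = €623.86
Supplemental (20.01% flat on bonus): 20.01% × €3,500.00 = €700.35
Total canton income tax: €623.86 + €700.35 = €1,324.21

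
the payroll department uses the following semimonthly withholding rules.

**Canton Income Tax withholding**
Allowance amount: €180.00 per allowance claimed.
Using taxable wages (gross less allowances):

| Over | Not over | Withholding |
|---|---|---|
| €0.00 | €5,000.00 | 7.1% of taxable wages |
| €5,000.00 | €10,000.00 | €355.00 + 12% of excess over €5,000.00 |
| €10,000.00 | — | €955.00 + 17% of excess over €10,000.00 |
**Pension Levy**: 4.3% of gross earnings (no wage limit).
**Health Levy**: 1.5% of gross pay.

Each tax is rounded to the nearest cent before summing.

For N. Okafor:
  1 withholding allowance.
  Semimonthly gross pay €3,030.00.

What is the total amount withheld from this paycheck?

Canton Income Tax: taxable = €3,030.00 − 1×€180.00 = €2,850.00
  7.1% × €2,850.00 = €202.35
Pension Levy: 4.3% × €3,030.00 = €130.29
Health Levy: 1.5% × €3,030.00 = €45.45
Total: €202.35 + €130.29 + €45.45 = €378.09

€378.09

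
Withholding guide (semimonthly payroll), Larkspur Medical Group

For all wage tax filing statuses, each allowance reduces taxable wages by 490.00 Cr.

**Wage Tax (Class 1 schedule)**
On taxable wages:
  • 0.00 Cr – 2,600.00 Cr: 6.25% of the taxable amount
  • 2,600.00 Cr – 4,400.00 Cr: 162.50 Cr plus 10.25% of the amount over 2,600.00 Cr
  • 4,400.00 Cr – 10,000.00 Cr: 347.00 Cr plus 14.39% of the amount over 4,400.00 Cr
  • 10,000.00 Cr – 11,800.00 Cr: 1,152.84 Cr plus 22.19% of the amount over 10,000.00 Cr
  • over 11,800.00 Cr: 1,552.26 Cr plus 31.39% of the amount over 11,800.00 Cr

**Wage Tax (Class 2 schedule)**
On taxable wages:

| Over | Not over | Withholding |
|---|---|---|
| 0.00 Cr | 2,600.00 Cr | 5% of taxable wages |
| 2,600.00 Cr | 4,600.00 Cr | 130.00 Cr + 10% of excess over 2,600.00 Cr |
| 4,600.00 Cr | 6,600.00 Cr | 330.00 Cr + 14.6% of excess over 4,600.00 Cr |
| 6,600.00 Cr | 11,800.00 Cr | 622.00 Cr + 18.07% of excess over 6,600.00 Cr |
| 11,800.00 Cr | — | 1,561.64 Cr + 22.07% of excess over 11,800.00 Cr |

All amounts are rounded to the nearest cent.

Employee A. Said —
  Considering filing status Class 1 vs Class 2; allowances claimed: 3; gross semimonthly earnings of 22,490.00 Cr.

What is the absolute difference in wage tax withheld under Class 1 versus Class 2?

849.93 Cr

Wage Tax (Class 1): taxable = 22,490.00 Cr − 3×490.00 Cr = 21,020.00 Cr
  1,552.26 Cr + 31.39% × (21,020.00 Cr − 11,800.00 Cr) = 1,552.26 Cr + 31.39% × 9,220.00 Cr = 4,446.42 Cr
Wage Tax (Class 2): taxable = 22,490.00 Cr − 3×490.00 Cr = 21,020.00 Cr
  1,561.64 Cr + 22.07% × (21,020.00 Cr − 11,800.00 Cr) = 1,561.64 Cr + 22.07% × 9,220.00 Cr = 3,596.49 Cr
Difference: |4,446.42 Cr − 3,596.49 Cr| = 849.93 Cr (higher under Class 1)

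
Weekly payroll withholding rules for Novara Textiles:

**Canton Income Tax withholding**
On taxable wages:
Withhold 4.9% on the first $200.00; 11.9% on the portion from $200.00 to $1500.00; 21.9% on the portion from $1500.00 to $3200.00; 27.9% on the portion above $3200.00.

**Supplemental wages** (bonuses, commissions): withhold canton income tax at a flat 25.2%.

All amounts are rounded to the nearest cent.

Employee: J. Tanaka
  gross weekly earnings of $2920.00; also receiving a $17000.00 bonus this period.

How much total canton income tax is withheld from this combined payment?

Canton Income Tax: taxable = $2920.00
  $164.50 + 21.9% × ($2920.00 − $1500.00) = $164.50 + 21.9% × $1420.00 = $475.48
Supplemental (25.2% flat on bonus): 25.2% × $17000.00 = $4284.00
Total canton income tax: $475.48 + $4284.00 = $4759.48

$4759.48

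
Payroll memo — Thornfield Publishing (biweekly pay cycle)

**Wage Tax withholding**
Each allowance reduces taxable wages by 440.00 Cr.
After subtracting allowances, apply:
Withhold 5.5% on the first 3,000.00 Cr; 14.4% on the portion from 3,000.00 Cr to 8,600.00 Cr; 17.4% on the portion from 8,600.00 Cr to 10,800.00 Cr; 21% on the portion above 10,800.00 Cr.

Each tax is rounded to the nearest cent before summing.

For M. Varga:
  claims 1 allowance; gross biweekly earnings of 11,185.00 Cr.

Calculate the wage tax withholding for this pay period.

1,344.63 Cr

Wage Tax: taxable = 11,185.00 Cr − 1×440.00 Cr = 10,745.00 Cr
  971.40 Cr + 17.4% × (10,745.00 Cr − 8,600.00 Cr) = 971.40 Cr + 17.4% × 2,145.00 Cr = 1,344.63 Cr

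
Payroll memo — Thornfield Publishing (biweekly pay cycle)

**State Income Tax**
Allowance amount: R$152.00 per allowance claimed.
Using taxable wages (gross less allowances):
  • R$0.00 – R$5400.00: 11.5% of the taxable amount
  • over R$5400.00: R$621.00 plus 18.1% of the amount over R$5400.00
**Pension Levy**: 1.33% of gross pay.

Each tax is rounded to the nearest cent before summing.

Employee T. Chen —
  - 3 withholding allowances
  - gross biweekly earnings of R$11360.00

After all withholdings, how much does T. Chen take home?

R$9591.69

State Income Tax: taxable = R$11360.00 − 3×R$152.00 = R$10904.00
  R$621.00 + 18.1% × (R$10904.00 − R$5400.00) = R$621.00 + 18.1% × R$5504.00 = R$1617.22
Pension Levy: 1.33% × R$11360.00 = R$151.09
Total withheld: R$1617.22 + R$151.09 = R$1768.31
Net pay: R$11360.00 − R$1768.31 = R$9591.69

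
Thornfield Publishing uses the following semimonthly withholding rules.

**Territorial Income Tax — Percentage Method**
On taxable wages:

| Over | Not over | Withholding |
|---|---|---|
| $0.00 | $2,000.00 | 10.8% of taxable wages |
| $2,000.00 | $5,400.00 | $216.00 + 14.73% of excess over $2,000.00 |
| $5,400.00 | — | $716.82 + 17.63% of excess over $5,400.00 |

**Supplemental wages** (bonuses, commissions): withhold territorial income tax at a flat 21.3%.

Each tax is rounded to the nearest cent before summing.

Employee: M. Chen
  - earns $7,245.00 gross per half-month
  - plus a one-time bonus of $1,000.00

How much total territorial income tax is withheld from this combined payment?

Territorial Income Tax: taxable = $7,245.00
  $716.82 + 17.63% × ($7,245.00 − $5,400.00) = $716.82 + 17.63% × $1,845.00 = $1,042.09
Supplemental (21.3% flat on bonus): 21.3% × $1,000.00 = $213.00
Total territorial income tax: $1,042.09 + $213.00 = $1,255.09

$1,255.09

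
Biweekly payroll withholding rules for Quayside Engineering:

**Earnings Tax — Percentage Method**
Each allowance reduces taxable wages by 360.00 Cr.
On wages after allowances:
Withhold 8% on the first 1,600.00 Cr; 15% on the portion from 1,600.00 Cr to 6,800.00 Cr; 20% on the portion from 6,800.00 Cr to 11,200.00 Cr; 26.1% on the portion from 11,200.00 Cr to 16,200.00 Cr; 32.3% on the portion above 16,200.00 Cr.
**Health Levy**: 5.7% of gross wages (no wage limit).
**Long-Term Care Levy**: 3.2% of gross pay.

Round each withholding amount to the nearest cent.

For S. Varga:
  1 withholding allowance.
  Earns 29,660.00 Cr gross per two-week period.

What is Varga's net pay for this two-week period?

Earnings Tax: taxable = 29,660.00 Cr − 1×360.00 Cr = 29,300.00 Cr
  3,093.00 Cr + 32.3% × (29,300.00 Cr − 16,200.00 Cr) = 3,093.00 Cr + 32.3% × 13,100.00 Cr = 7,324.30 Cr
Health Levy: 5.7% × 29,660.00 Cr = 1,690.62 Cr
Long-Term Care Levy: 3.2% × 29,660.00 Cr = 949.12 Cr
Total withheld: 7,324.30 Cr + 1,690.62 Cr + 949.12 Cr = 9,964.04 Cr
Net pay: 29,660.00 Cr − 9,964.04 Cr = 19,695.96 Cr

19,695.96 Cr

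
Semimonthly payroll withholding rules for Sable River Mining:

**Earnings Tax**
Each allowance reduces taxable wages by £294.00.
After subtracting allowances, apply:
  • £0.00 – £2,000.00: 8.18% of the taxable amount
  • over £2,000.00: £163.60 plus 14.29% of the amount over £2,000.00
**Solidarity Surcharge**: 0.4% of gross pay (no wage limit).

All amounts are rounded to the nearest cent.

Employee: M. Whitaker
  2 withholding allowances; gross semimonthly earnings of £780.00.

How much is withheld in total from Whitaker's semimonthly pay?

£18.83

Earnings Tax: taxable = £780.00 − 2×£294.00 = £192.00
  8.18% × £192.00 = £15.71
Solidarity Surcharge: 0.4% × £780.00 = £3.12
Total: £15.71 + £3.12 = £18.83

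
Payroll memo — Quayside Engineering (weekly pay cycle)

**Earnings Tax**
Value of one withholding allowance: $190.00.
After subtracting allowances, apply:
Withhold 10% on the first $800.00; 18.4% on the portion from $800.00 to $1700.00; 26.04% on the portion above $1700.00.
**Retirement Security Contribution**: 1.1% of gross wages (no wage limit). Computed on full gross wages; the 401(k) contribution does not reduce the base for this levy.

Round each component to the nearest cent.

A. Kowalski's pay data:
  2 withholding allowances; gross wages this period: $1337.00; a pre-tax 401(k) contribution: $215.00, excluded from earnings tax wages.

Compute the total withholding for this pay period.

$88.91

Earnings Tax: taxable = $1337.00 − $215.00 − 2×$190.00 = $742.00
  10% × $742.00 = $74.20
Retirement Security Contribution: 1.1% × $1337.00 = $14.71
Total: $74.20 + $14.71 = $88.91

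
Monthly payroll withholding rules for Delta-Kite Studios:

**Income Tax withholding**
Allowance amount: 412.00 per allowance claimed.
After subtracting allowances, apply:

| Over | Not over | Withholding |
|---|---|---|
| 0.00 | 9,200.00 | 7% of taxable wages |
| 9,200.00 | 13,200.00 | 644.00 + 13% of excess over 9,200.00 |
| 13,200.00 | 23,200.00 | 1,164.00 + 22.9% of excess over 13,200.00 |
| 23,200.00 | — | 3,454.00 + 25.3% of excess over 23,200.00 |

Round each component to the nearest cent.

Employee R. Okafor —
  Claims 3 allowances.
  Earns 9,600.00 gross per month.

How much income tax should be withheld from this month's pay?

585.48

Income Tax: taxable = 9,600.00 − 3×412.00 = 8,364.00
  7% × 8,364.00 = 585.48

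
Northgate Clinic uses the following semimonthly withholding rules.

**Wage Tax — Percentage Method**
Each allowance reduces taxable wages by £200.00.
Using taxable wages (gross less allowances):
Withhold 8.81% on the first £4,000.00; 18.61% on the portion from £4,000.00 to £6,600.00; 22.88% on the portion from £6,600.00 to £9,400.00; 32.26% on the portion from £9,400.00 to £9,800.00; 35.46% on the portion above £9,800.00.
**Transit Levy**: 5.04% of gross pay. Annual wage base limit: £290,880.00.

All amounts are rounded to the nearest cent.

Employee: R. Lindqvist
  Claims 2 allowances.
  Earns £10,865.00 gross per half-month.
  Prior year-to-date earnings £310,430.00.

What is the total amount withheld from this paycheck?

£1,841.75

Wage Tax: taxable = £10,865.00 − 2×£200.00 = £10,465.00
  £1,605.94 + 35.46% × (£10,465.00 − £9,800.00) = £1,605.94 + 35.46% × £665.00 = £1,841.75
Transit Levy: YTD £310,430.00 ≥ cap £290,880.00 → £0.00
Total: £1,841.75 + £0.00 = £1,841.75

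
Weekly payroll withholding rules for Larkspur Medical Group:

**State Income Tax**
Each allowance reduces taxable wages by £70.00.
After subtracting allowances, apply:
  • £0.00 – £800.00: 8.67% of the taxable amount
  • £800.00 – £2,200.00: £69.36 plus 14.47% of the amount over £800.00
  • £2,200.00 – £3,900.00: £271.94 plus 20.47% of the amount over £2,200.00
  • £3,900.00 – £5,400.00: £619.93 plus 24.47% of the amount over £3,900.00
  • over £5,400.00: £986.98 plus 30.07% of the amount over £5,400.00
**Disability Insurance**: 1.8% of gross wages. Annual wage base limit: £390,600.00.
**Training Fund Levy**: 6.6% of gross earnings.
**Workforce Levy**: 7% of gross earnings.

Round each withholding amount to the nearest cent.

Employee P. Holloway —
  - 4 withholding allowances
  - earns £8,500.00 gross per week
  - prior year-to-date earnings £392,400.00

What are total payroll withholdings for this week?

State Income Tax: taxable = £8,500.00 − 4×£70.00 = £8,220.00
  £986.98 + 30.07% × (£8,220.00 − £5,400.00) = £986.98 + 30.07% × £2,820.00 = £1,834.95
Disability Insurance: YTD £392,400.00 ≥ cap £390,600.00 → £0.00
Training Fund Levy: 6.6% × £8,500.00 = £561.00
Workforce Levy: 7% × £8,500.00 = £595.00
Total: £1,834.95 + £0.00 + £561.00 + £595.00 = £2,990.95

£2,990.95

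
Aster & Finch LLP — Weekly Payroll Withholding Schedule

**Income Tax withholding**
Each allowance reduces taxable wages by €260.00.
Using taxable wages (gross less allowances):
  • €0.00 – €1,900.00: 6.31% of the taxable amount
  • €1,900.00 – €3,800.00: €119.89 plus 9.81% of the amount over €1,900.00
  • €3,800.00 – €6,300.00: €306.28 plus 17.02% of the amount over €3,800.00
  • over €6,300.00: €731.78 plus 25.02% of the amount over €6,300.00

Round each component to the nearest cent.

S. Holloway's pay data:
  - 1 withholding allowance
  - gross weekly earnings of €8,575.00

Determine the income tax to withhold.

Income Tax: taxable = €8,575.00 − 1×€260.00 = €8,315.00
  €731.78 + 25.02% × (€8,315.00 − €6,300.00) = €731.78 + 25.02% × €2,015.00 = €1,235.93

€1,235.93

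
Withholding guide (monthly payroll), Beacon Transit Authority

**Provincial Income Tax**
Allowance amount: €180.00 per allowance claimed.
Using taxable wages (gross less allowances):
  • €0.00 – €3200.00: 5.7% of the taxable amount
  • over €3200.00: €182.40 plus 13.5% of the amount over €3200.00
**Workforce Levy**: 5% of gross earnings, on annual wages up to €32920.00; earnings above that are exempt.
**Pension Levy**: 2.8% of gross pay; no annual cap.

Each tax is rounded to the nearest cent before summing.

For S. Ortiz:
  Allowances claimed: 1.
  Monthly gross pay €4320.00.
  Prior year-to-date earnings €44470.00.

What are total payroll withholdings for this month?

€430.26

Provincial Income Tax: taxable = €4320.00 − 1×€180.00 = €4140.00
  €182.40 + 13.5% × (€4140.00 − €3200.00) = €182.40 + 13.5% × €940.00 = €309.30
Workforce Levy: YTD €44470.00 ≥ cap €32920.00 → €0.00
Pension Levy: 2.8% × €4320.00 = €120.96
Total: €309.30 + €0.00 + €120.96 = €430.26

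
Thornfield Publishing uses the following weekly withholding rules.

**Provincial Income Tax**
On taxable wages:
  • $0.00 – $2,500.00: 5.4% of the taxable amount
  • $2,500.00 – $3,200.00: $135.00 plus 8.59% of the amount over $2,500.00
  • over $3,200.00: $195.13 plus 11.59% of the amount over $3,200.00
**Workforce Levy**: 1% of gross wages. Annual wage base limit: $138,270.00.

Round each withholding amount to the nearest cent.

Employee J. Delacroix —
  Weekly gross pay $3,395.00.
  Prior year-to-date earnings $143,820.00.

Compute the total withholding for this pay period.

$217.73

Provincial Income Tax: taxable = $3,395.00
  $195.13 + 11.59% × ($3,395.00 − $3,200.00) = $195.13 + 11.59% × $195.00 = $217.73
Workforce Levy: YTD $143,820.00 ≥ cap $138,270.00 → $0.00
Total: $217.73 + $0.00 = $217.73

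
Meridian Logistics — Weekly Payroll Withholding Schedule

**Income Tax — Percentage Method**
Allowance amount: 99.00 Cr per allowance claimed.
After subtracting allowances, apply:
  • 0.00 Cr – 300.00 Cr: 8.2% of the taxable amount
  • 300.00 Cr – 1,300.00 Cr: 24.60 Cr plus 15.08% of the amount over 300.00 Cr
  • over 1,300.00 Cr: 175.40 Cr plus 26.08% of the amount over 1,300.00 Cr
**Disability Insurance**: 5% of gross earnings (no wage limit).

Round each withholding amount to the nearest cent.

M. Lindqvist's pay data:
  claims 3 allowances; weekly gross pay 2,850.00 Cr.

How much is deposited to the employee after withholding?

2,205.32 Cr

Income Tax: taxable = 2,850.00 Cr − 3×99.00 Cr = 2,553.00 Cr
  175.40 Cr + 26.08% × (2,553.00 Cr − 1,300.00 Cr) = 175.40 Cr + 26.08% × 1,253.00 Cr = 502.18 Cr
Disability Insurance: 5% × 2,850.00 Cr = 142.50 Cr
Total withheld: 502.18 Cr + 142.50 Cr = 644.68 Cr
Net pay: 2,850.00 Cr − 644.68 Cr = 2,205.32 Cr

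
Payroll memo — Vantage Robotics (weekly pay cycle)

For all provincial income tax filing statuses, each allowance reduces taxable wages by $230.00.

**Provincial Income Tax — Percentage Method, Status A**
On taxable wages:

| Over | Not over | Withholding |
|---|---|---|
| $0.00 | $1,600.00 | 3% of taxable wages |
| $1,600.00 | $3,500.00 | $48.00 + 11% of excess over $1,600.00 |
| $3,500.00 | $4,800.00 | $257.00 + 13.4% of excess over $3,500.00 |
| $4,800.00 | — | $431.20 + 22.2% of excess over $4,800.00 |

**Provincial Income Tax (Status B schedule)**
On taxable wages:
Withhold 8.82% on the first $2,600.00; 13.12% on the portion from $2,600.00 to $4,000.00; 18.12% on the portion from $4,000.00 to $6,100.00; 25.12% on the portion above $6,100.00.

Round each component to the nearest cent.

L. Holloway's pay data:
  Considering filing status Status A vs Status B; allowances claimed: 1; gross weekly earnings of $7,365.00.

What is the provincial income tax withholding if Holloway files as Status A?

$949.57

Provincial Income Tax (Status A): taxable = $7,365.00 − 1×$230.00 = $7,135.00
  $431.20 + 22.2% × ($7,135.00 − $4,800.00) = $431.20 + 22.2% × $2,335.00 = $949.57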